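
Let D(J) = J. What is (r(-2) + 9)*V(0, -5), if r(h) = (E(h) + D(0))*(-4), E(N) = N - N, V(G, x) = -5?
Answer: -45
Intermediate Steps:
E(N) = 0
r(h) = 0 (r(h) = (0 + 0)*(-4) = 0*(-4) = 0)
(r(-2) + 9)*V(0, -5) = (0 + 9)*(-5) = 9*(-5) = -45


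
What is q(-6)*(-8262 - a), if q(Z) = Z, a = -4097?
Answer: 24990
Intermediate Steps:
q(-6)*(-8262 - a) = -6*(-8262 - 1*(-4097)) = -6*(-8262 + 4097) = -6*(-4165) = 24990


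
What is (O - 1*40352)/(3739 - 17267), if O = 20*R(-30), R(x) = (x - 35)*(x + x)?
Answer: -4706/1691 ≈ -2.7830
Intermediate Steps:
R(x) = 2*x*(-35 + x) (R(x) = (-35 + x)*(2*x) = 2*x*(-35 + x))
O = 78000 (O = 20*(2*(-30)*(-35 - 30)) = 20*(2*(-30)*(-65)) = 20*3900 = 78000)
(O - 1*40352)/(3739 - 17267) = (78000 - 1*40352)/(3739 - 17267) = (78000 - 40352)/(-13528) = 37648*(-1/13528) = -4706/1691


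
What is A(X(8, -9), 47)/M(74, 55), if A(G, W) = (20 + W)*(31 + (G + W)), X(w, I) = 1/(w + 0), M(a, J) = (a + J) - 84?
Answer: 8375/72 ≈ 116.32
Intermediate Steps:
M(a, J) = -84 + J + a (M(a, J) = (J + a) - 84 = -84 + J + a)
X(w, I) = 1/w
A(G, W) = (20 + W)*(31 + G + W)
A(X(8, -9), 47)/M(74, 55) = (620 + 47² + 20/8 + 51*47 + 47/8)/(-84 + 55 + 74) = (620 + 2209 + 20*(⅛) + 2397 + (⅛)*47)/45 = (620 + 2209 + 5/2 + 2397 + 47/8)*(1/45) = (41875/8)*(1/45) = 8375/72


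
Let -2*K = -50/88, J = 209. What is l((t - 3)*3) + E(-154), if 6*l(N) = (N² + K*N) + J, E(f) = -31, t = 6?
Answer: 9377/528 ≈ 17.759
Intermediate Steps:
K = 25/88 (K = -(-25)/88 = -½*(-25/44) = 25/88 ≈ 0.28409)
l(N) = 209/6 + N²/6 + 25*N/528 (l(N) = ((N² + 25*N/88) + 209)/6 = (209 + N² + 25*N/88)/6 = 209/6 + N²/6 + 25*N/528)
l((t - 3)*3) + E(-154) = (209/6 + ((6 - 3)*3)²/6 + 25*((6 - 3)*3)/528) - 31 = (209/6 + (3*3)²/6 + 25*(3*3)/528) - 31 = (209/6 + (⅙)*9² + (25/528)*9) - 31 = (209/6 + (⅙)*81 + 75/176) - 31 = (209/6 + 27/2 + 75/176) - 31 = 25745/528 - 31 = 9377/528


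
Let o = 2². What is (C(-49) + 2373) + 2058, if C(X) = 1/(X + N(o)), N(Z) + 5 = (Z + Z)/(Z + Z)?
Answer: 234842/53 ≈ 4431.0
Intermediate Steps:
o = 4
N(Z) = -4 (N(Z) = -5 + (Z + Z)/(Z + Z) = -5 + (2*Z)/((2*Z)) = -5 + (2*Z)*(1/(2*Z)) = -5 + 1 = -4)
C(X) = 1/(-4 + X) (C(X) = 1/(X - 4) = 1/(-4 + X))
(C(-49) + 2373) + 2058 = (1/(-4 - 49) + 2373) + 2058 = (1/(-53) + 2373) + 2058 = (-1/53 + 2373) + 2058 = 125768/53 + 2058 = 234842/53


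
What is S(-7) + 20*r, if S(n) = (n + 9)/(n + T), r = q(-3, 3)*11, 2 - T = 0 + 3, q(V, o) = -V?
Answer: 2639/4 ≈ 659.75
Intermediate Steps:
T = -1 (T = 2 - (0 + 3) = 2 - 1*3 = 2 - 3 = -1)
r = 33 (r = -1*(-3)*11 = 3*11 = 33)
S(n) = (9 + n)/(-1 + n) (S(n) = (n + 9)/(n - 1) = (9 + n)/(-1 + n))
S(-7) + 20*r = (9 - 7)/(-1 - 7) + 20*33 = 2/(-8) + 660 = -1/8*2 + 660 = -1/4 + 660 = 2639/4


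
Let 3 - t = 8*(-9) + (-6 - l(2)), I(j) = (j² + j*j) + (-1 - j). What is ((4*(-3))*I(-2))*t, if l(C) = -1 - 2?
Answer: -8424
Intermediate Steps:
I(j) = -1 - j + 2*j² (I(j) = (j² + j²) + (-1 - j) = 2*j² + (-1 - j) = -1 - j + 2*j²)
l(C) = -3
t = 78 (t = 3 - (8*(-9) + (-6 - 1*(-3))) = 3 - (-72 + (-6 + 3)) = 3 - (-72 - 3) = 3 - 1*(-75) = 3 + 75 = 78)
((4*(-3))*I(-2))*t = ((4*(-3))*(-1 - 1*(-2) + 2*(-2)²))*78 = -12*(-1 + 2 + 2*4)*78 = -12*(-1 + 2 + 8)*78 = -12*9*78 = -108*78 = -8424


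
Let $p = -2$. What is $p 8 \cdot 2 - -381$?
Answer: $349$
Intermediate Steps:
$p 8 \cdot 2 - -381 = \left(-2\right) 8 \cdot 2 - -381 = \left(-16\right) 2 + 381 = -32 + 381 = 349$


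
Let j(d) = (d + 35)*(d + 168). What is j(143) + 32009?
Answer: 87367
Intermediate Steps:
j(d) = (35 + d)*(168 + d)
j(143) + 32009 = (5880 + 143² + 203*143) + 32009 = (5880 + 20449 + 29029) + 32009 = 55358 + 32009 = 87367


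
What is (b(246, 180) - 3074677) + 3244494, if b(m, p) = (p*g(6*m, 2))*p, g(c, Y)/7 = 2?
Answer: 623417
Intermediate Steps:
g(c, Y) = 14 (g(c, Y) = 7*2 = 14)
b(m, p) = 14*p**2 (b(m, p) = (p*14)*p = (14*p)*p = 14*p**2)
(b(246, 180) - 3074677) + 3244494 = (14*180**2 - 3074677) + 3244494 = (14*32400 - 3074677) + 3244494 = (453600 - 3074677) + 3244494 = -2621077 + 3244494 = 623417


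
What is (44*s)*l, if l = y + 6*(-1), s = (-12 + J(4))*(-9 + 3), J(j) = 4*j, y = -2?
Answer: 8448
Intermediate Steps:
s = -24 (s = (-12 + 4*4)*(-9 + 3) = (-12 + 16)*(-6) = 4*(-6) = -24)
l = -8 (l = -2 + 6*(-1) = -2 - 6 = -8)
(44*s)*l = (44*(-24))*(-8) = -1056*(-8) = 8448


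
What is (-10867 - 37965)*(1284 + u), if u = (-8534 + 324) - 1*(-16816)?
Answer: -482948480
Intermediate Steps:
u = 8606 (u = -8210 + 16816 = 8606)
(-10867 - 37965)*(1284 + u) = (-10867 - 37965)*(1284 + 8606) = -48832*9890 = -482948480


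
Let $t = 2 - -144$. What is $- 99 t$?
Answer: $-14454$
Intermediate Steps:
$t = 146$ ($t = 2 + 144 = 146$)
$- 99 t = \left(-99\right) 146 = -14454$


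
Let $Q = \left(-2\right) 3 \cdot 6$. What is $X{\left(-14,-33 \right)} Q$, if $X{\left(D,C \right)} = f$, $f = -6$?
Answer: $216$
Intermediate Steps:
$X{\left(D,C \right)} = -6$
$Q = -36$ ($Q = \left(-6\right) 6 = -36$)
$X{\left(-14,-33 \right)} Q = \left(-6\right) \left(-36\right) = 216$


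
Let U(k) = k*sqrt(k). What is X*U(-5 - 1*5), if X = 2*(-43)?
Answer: 860*I*sqrt(10) ≈ 2719.6*I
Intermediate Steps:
X = -86
U(k) = k**(3/2)
X*U(-5 - 1*5) = -86*(-5 - 1*5)**(3/2) = -86*(-5 - 5)**(3/2) = -(-860)*I*sqrt(10) = 860*I*sqrt(10)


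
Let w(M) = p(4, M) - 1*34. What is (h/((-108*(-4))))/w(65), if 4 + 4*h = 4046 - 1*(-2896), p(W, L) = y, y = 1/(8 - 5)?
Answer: -3469/29088 ≈ -0.11926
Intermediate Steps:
y = ⅓ (y = 1/3 = ⅓ ≈ 0.33333)
p(W, L) = ⅓
w(M) = -101/3 (w(M) = ⅓ - 1*34 = ⅓ - 34 = -101/3)
h = 3469/2 (h = -1 + (4046 - 1*(-2896))/4 = -1 + (4046 + 2896)/4 = -1 + (¼)*6942 = -1 + 3471/2 = 3469/2 ≈ 1734.5)
(h/((-108*(-4))))/w(65) = (3469/(2*((-108*(-4)))))/(-101/3) = ((3469/2)/432)*(-3/101) = ((3469/2)*(1/432))*(-3/101) = (3469/864)*(-3/101) = -3469/29088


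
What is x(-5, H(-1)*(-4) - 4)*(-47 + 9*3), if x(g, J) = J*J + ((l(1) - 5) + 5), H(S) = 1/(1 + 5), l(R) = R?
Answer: -4100/9 ≈ -455.56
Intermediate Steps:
H(S) = ⅙ (H(S) = 1/6 = ⅙)
x(g, J) = 1 + J² (x(g, J) = J*J + ((1 - 5) + 5) = J² + (-4 + 5) = J² + 1 = 1 + J²)
x(-5, H(-1)*(-4) - 4)*(-47 + 9*3) = (1 + ((⅙)*(-4) - 4)²)*(-47 + 9*3) = (1 + (-⅔ - 4)²)*(-47 + 27) = (1 + (-14/3)²)*(-20) = (1 + 196/9)*(-20) = (205/9)*(-20) = -4100/9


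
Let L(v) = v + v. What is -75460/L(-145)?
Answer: 7546/29 ≈ 260.21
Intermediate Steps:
L(v) = 2*v
-75460/L(-145) = -75460/(2*(-145)) = -75460/(-290) = -75460*(-1/290) = 7546/29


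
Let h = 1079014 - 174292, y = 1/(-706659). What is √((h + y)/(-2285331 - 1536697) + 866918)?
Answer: √1580976549702671590875818629707/1350435242226 ≈ 931.08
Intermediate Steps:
y = -1/706659 ≈ -1.4151e-6
h = 904722
√((h + y)/(-2285331 - 1536697) + 866918) = √((904722 - 1/706659)/(-2285331 - 1536697) + 866918) = √((639329943797/706659)/(-3822028) + 866918) = √((639329943797/706659)*(-1/3822028) + 866918) = √(-639329943797/2700870484452 + 866918) = √(2341432599310215139/2700870484452) = √1580976549702671590875818629707/1350435242226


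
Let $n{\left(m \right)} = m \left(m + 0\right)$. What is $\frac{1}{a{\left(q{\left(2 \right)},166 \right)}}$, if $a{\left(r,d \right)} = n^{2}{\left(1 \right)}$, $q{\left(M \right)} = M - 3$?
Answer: $1$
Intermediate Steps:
$q{\left(M \right)} = -3 + M$ ($q{\left(M \right)} = M - 3 = -3 + M$)
$n{\left(m \right)} = m^{2}$ ($n{\left(m \right)} = m m = m^{2}$)
$a{\left(r,d \right)} = 1$ ($a{\left(r,d \right)} = \left(1^{2}\right)^{2} = 1^{2} = 1$)
$\frac{1}{a{\left(q{\left(2 \right)},166 \right)}} = 1^{-1} = 1$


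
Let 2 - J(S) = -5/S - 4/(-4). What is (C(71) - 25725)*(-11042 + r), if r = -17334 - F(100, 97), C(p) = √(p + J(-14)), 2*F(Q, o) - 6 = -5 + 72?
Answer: 1461823125/2 - 56825*√14042/28 ≈ 7.3067e+8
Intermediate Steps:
F(Q, o) = 73/2 (F(Q, o) = 3 + (-5 + 72)/2 = 3 + (½)*67 = 3 + 67/2 = 73/2)
J(S) = 1 + 5/S (J(S) = 2 - (-5/S - 4/(-4)) = 2 - (-5/S - 4*(-¼)) = 2 - (-5/S + 1) = 2 - (1 - 5/S) = 2 + (-1 + 5/S) = 1 + 5/S)
C(p) = √(9/14 + p) (C(p) = √(p + (5 - 14)/(-14)) = √(p - 1/14*(-9)) = √(p + 9/14) = √(9/14 + p))
r = -34741/2 (r = -17334 - 1*73/2 = -17334 - 73/2 = -34741/2 ≈ -17371.)
(C(71) - 25725)*(-11042 + r) = (√(126 + 196*71)/14 - 25725)*(-11042 - 34741/2) = (√(126 + 13916)/14 - 25725)*(-56825/2) = (√14042/14 - 25725)*(-56825/2) = (-25725 + √14042/14)*(-56825/2) = 1461823125/2 - 56825*√14042/28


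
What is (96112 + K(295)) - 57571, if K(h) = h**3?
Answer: 25710916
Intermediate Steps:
(96112 + K(295)) - 57571 = (96112 + 295**3) - 57571 = (96112 + 25672375) - 57571 = 25768487 - 57571 = 25710916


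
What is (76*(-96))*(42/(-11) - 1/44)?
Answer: 308256/11 ≈ 28023.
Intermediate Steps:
(76*(-96))*(42/(-11) - 1/44) = -7296*(42*(-1/11) - 1*1/44) = -7296*(-42/11 - 1/44) = -7296*(-169/44) = 308256/11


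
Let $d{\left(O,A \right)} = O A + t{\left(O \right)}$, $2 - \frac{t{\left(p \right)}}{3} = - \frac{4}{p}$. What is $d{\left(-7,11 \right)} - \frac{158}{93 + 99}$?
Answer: $- \frac{49417}{672} \approx -73.537$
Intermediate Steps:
$t{\left(p \right)} = 6 + \frac{12}{p}$ ($t{\left(p \right)} = 6 - 3 \left(- \frac{4}{p}\right) = 6 + \frac{12}{p}$)
$d{\left(O,A \right)} = 6 + \frac{12}{O} + A O$ ($d{\left(O,A \right)} = O A + \left(6 + \frac{12}{O}\right) = A O + \left(6 + \frac{12}{O}\right) = 6 + \frac{12}{O} + A O$)
$d{\left(-7,11 \right)} - \frac{158}{93 + 99} = \left(6 + \frac{12}{-7} + 11 \left(-7\right)\right) - \frac{158}{93 + 99} = \left(6 + 12 \left(- \frac{1}{7}\right) - 77\right) - \frac{158}{192} = \left(6 - \frac{12}{7} - 77\right) - \frac{79}{96} = - \frac{509}{7} - \frac{79}{96} = - \frac{49417}{672}$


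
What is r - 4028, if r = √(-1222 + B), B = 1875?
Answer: -4028 + √653 ≈ -4002.4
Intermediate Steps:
r = √653 (r = √(-1222 + 1875) = √653 ≈ 25.554)
r - 4028 = √653 - 4028 = -4028 + √653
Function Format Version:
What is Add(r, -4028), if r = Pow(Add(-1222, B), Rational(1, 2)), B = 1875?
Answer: Add(-4028, Pow(653, Rational(1, 2))) ≈ -4002.4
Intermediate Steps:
r = Pow(653, Rational(1, 2)) (r = Pow(Add(-1222, 1875), Rational(1, 2)) = Pow(653, Rational(1, 2)) ≈ 25.554)
Add(r, -4028) = Add(Pow(653, Rational(1, 2)), -4028) = Add(-4028, Pow(653, Rational(1, 2)))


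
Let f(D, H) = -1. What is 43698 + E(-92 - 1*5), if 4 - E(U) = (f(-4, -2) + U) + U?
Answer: 43897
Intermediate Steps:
E(U) = 5 - 2*U (E(U) = 4 - ((-1 + U) + U) = 4 - (-1 + 2*U) = 4 + (1 - 2*U) = 5 - 2*U)
43698 + E(-92 - 1*5) = 43698 + (5 - 2*(-92 - 1*5)) = 43698 + (5 - 2*(-92 - 5)) = 43698 + (5 - 2*(-97)) = 43698 + (5 + 194) = 43698 + 199 = 43897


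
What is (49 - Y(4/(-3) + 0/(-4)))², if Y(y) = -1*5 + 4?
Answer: 2500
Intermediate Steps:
Y(y) = -1 (Y(y) = -5 + 4 = -1)
(49 - Y(4/(-3) + 0/(-4)))² = (49 - 1*(-1))² = (49 + 1)² = 50² = 2500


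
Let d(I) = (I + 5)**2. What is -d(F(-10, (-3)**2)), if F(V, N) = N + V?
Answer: -16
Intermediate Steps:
d(I) = (5 + I)**2
-d(F(-10, (-3)**2)) = -(5 + ((-3)**2 - 10))**2 = -(5 + (9 - 10))**2 = -(5 - 1)**2 = -1*4**2 = -1*16 = -16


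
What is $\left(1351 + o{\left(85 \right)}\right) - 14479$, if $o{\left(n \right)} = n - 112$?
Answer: $-13155$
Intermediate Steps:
$o{\left(n \right)} = -112 + n$
$\left(1351 + o{\left(85 \right)}\right) - 14479 = \left(1351 + \left(-112 + 85\right)\right) - 14479 = \left(1351 - 27\right) - 14479 = 1324 - 14479 = -13155$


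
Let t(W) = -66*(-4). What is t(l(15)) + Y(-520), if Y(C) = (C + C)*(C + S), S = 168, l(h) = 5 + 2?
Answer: 366344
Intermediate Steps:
l(h) = 7
Y(C) = 2*C*(168 + C) (Y(C) = (C + C)*(C + 168) = (2*C)*(168 + C) = 2*C*(168 + C))
t(W) = 264
t(l(15)) + Y(-520) = 264 + 2*(-520)*(168 - 520) = 264 + 2*(-520)*(-352) = 264 + 366080 = 366344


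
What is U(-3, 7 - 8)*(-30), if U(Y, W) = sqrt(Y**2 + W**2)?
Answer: -30*sqrt(10) ≈ -94.868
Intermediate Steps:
U(Y, W) = sqrt(W**2 + Y**2)
U(-3, 7 - 8)*(-30) = sqrt((7 - 8)**2 + (-3)**2)*(-30) = sqrt((-1)**2 + 9)*(-30) = sqrt(1 + 9)*(-30) = sqrt(10)*(-30) = -30*sqrt(10)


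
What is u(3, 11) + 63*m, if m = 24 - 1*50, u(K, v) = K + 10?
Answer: -1625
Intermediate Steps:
u(K, v) = 10 + K
m = -26 (m = 24 - 50 = -26)
u(3, 11) + 63*m = (10 + 3) + 63*(-26) = 13 - 1638 = -1625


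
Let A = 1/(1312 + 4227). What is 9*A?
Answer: 9/5539 ≈ 0.0016248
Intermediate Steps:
A = 1/5539 ≈ 0.00018054
9*A = 9*(1/5539) = 9/5539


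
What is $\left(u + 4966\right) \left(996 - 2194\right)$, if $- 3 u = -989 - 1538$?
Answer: $- \frac{20875150}{3} \approx -6.9584 \cdot 10^{6}$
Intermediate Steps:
$u = \frac{2527}{3}$ ($u = - \frac{-989 - 1538}{3} = \left(- \frac{1}{3}\right) \left(-2527\right) = \frac{2527}{3} \approx 842.33$)
$\left(u + 4966\right) \left(996 - 2194\right) = \left(\frac{2527}{3} + 4966\right) \left(996 - 2194\right) = \frac{17425}{3} \left(-1198\right) = - \frac{20875150}{3}$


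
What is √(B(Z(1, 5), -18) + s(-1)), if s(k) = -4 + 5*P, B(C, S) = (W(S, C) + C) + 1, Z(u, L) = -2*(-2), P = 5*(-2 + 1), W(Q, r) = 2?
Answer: I*√22 ≈ 4.6904*I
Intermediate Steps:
P = -5 (P = 5*(-1) = -5)
Z(u, L) = 4
B(C, S) = 3 + C (B(C, S) = (2 + C) + 1 = 3 + C)
s(k) = -29 (s(k) = -4 + 5*(-5) = -4 - 25 = -29)
√(B(Z(1, 5), -18) + s(-1)) = √((3 + 4) - 29) = √(7 - 29) = √(-22) = I*√22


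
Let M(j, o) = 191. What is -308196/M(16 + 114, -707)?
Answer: -308196/191 ≈ -1613.6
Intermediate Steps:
-308196/M(16 + 114, -707) = -308196/191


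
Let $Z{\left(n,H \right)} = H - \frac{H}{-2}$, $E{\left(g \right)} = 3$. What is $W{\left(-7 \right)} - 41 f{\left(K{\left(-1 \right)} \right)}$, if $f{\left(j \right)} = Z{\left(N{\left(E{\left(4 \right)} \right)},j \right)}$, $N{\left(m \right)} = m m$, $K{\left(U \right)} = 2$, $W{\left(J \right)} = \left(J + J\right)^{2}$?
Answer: $73$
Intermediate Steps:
$W{\left(J \right)} = 4 J^{2}$ ($W{\left(J \right)} = \left(2 J\right)^{2} = 4 J^{2}$)
$N{\left(m \right)} = m^{2}$
$Z{\left(n,H \right)} = \frac{3 H}{2}$ ($Z{\left(n,H \right)} = H - H \left(- \frac{1}{2}\right) = H - - \frac{H}{2} = H + \frac{H}{2} = \frac{3 H}{2}$)
$f{\left(j \right)} = \frac{3 j}{2}$
$W{\left(-7 \right)} - 41 f{\left(K{\left(-1 \right)} \right)} = 4 \left(-7\right)^{2} - 41 \cdot \frac{3}{2} \cdot 2 = 4 \cdot 49 - 123 = 196 - 123 = 73$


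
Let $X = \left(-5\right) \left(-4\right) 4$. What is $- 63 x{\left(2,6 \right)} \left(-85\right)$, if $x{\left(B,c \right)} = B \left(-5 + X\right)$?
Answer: $803250$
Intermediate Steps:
$X = 80$ ($X = 20 \cdot 4 = 80$)
$x{\left(B,c \right)} = 75 B$ ($x{\left(B,c \right)} = B \left(-5 + 80\right) = B 75 = 75 B$)
$- 63 x{\left(2,6 \right)} \left(-85\right) = - 63 \cdot 75 \cdot 2 \left(-85\right) = \left(-63\right) 150 \left(-85\right) = \left(-9450\right) \left(-85\right) = 803250$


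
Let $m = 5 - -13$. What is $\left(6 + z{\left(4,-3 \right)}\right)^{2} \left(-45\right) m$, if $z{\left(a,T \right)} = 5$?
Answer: $-98010$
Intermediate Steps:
$m = 18$ ($m = 5 + 13 = 18$)
$\left(6 + z{\left(4,-3 \right)}\right)^{2} \left(-45\right) m = \left(6 + 5\right)^{2} \left(-45\right) 18 = 11^{2} \left(-45\right) 18 = 121 \left(-45\right) 18 = \left(-5445\right) 18 = -98010$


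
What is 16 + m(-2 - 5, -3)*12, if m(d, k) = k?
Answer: -20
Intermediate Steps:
16 + m(-2 - 5, -3)*12 = 16 - 3*12 = 16 - 36 = -20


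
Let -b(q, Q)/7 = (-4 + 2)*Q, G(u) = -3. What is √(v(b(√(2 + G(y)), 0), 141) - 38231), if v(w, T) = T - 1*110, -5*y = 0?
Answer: 10*I*√382 ≈ 195.45*I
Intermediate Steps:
y = 0 (y = -⅕*0 = 0)
b(q, Q) = 14*Q (b(q, Q) = -7*(-4 + 2)*Q = -(-14)*Q = 14*Q)
v(w, T) = -110 + T (v(w, T) = T - 110 = -110 + T)
√(v(b(√(2 + G(y)), 0), 141) - 38231) = √((-110 + 141) - 38231) = √(31 - 38231) = √(-38200) = 10*I*√382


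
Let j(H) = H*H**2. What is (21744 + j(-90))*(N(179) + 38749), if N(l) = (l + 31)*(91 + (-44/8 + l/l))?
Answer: -40252767984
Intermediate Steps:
j(H) = H**3
N(l) = 5363/2 + 173*l/2 (N(l) = (31 + l)*(91 + (-44*1/8 + 1)) = (31 + l)*(91 + (-11/2 + 1)) = (31 + l)*(91 - 9/2) = (31 + l)*(173/2) = 5363/2 + 173*l/2)
(21744 + j(-90))*(N(179) + 38749) = (21744 + (-90)**3)*((5363/2 + (173/2)*179) + 38749) = (21744 - 729000)*((5363/2 + 30967/2) + 38749) = -707256*(18165 + 38749) = -707256*56914 = -40252767984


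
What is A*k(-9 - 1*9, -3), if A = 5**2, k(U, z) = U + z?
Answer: -525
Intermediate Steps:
A = 25
A*k(-9 - 1*9, -3) = 25*((-9 - 1*9) - 3) = 25*((-9 - 9) - 3) = 25*(-18 - 3) = 25*(-21) = -525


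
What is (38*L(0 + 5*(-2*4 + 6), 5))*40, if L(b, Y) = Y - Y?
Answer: 0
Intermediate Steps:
L(b, Y) = 0
(38*L(0 + 5*(-2*4 + 6), 5))*40 = (38*0)*40 = 0*40 = 0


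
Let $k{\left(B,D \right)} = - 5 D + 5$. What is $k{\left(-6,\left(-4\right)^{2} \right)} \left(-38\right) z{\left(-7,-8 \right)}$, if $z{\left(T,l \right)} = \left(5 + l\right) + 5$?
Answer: $5700$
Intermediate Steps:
$k{\left(B,D \right)} = 5 - 5 D$
$z{\left(T,l \right)} = 10 + l$
$k{\left(-6,\left(-4\right)^{2} \right)} \left(-38\right) z{\left(-7,-8 \right)} = \left(5 - 5 \left(-4\right)^{2}\right) \left(-38\right) \left(10 - 8\right) = \left(5 - 80\right) \left(-38\right) 2 = \left(-75\right) \left(-38\right) 2 = 2850 \cdot 2 = 5700$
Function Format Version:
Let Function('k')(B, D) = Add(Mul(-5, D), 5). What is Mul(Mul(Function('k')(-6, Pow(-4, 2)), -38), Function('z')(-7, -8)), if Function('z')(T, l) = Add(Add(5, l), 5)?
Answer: 5700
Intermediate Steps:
Function('k')(B, D) = Add(5, Mul(-5, D))
Function('z')(T, l) = Add(10, l)
Mul(Mul(Function('k')(-6, Pow(-4, 2)), -38), Function('z')(-7, -8)) = Mul(Mul(Add(5, Mul(-5, Pow(-4, 2))), -38), Add(10, -8)) = Mul(Mul(Add(5, Mul(-5, 16)), -38), 2) = Mul(Mul(Add(5, -80), -38), 2) = Mul(Mul(-75, -38), 2) = Mul(2850, 2) = 5700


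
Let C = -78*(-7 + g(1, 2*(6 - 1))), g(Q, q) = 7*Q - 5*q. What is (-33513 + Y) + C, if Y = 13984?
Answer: -15629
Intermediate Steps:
g(Q, q) = -5*q + 7*Q
C = 3900 (C = -78*(-7 + (-10*(6 - 1) + 7*1)) = -78*(-7 + (-10*5 + 7)) = -78*(-7 + (-5*10 + 7)) = -78*(-7 + (-50 + 7)) = -78*(-7 - 43) = -78*(-50) = 3900)
(-33513 + Y) + C = (-33513 + 13984) + 3900 = -19529 + 3900 = -15629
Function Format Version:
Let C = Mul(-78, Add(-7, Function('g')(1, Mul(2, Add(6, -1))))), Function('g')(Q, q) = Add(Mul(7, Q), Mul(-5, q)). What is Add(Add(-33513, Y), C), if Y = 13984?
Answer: -15629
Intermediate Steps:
Function('g')(Q, q) = Add(Mul(-5, q), Mul(7, Q))
C = 3900 (C = Mul(-78, Add(-7, Add(Mul(-5, Mul(2, Add(6, -1))), Mul(7, 1)))) = Mul(-78, Add(-7, Add(Mul(-5, Mul(2, 5)), 7))) = Mul(-78, Add(-7, Add(Mul(-5, 10), 7))) = Mul(-78, Add(-7, Add(-50, 7))) = Mul(-78, Add(-7, -43)) = Mul(-78, -50) = 3900)
Add(Add(-33513, Y), C) = Add(Add(-33513, 13984), 3900) = Add(-19529, 3900) = -15629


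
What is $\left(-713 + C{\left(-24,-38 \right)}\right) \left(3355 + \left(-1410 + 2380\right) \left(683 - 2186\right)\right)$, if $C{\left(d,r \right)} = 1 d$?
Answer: $1072007035$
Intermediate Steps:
$C{\left(d,r \right)} = d$
$\left(-713 + C{\left(-24,-38 \right)}\right) \left(3355 + \left(-1410 + 2380\right) \left(683 - 2186\right)\right) = \left(-713 - 24\right) \left(3355 + \left(-1410 + 2380\right) \left(683 - 2186\right)\right) = - 737 \left(3355 + 970 \left(-1503\right)\right) = - 737 \left(3355 - 1457910\right) = \left(-737\right) \left(-1454555\right) = 1072007035$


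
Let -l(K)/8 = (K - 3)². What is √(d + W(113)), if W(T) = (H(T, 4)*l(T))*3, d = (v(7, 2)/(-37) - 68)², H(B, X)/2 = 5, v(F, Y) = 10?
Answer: 2*I*√992298831/37 ≈ 1702.7*I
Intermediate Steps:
H(B, X) = 10 (H(B, X) = 2*5 = 10)
d = 6380676/1369 (d = (10/(-37) - 68)² = (10*(-1/37) - 68)² = (-10/37 - 68)² = (-2526/37)² = 6380676/1369 ≈ 4660.8)
l(K) = -8*(-3 + K)² (l(K) = -8*(K - 3)² = -8*(-3 + K)²)
W(T) = -240*(-3 + T)² (W(T) = (10*(-8*(-3 + T)²))*3 = -80*(-3 + T)²*3 = -240*(-3 + T)²)
√(d + W(113)) = √(6380676/1369 - 240*(-3 + 113)²) = √(6380676/1369 - 240*110²) = √(6380676/1369 - 240*12100) = √(6380676/1369 - 2904000) = √(-3969195324/1369) = 2*I*√992298831/37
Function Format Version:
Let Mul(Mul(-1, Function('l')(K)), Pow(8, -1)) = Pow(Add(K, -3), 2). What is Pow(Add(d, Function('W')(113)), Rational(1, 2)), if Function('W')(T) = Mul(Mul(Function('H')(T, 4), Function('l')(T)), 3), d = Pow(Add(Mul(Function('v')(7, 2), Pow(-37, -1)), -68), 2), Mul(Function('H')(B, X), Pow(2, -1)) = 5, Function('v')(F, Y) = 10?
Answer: Mul(Rational(2, 37), I, Pow(992298831, Rational(1, 2))) ≈ Mul(1702.7, I)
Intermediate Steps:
Function('H')(B, X) = 10 (Function('H')(B, X) = Mul(2, 5) = 10)
d = Rational(6380676, 1369) (d = Pow(Add(Mul(10, Pow(-37, -1)), -68), 2) = Pow(Add(Mul(10, Rational(-1, 37)), -68), 2) = Pow(Add(Rational(-10, 37), -68), 2) = Pow(Rational(-2526, 37), 2) = Rational(6380676, 1369) ≈ 4660.8)
Function('l')(K) = Mul(-8, Pow(Add(-3, K), 2)) (Function('l')(K) = Mul(-8, Pow(Add(K, -3), 2)) = Mul(-8, Pow(Add(-3, K), 2)))
Function('W')(T) = Mul(-240, Pow(Add(-3, T), 2)) (Function('W')(T) = Mul(Mul(10, Mul(-8, Pow(Add(-3, T), 2))), 3) = Mul(Mul(-80, Pow(Add(-3, T), 2)), 3) = Mul(-240, Pow(Add(-3, T), 2)))
Pow(Add(d, Function('W')(113)), Rational(1, 2)) = Pow(Add(Rational(6380676, 1369), Mul(-240, Pow(Add(-3, 113), 2))), Rational(1, 2)) = Pow(Add(Rational(6380676, 1369), Mul(-240, Pow(110, 2))), Rational(1, 2)) = Pow(Add(Rational(6380676, 1369), Mul(-240, 12100)), Rational(1, 2)) = Pow(Add(Rational(6380676, 1369), -2904000), Rational(1, 2)) = Pow(Rational(-3969195324, 1369), Rational(1, 2)) = Mul(Rational(2, 37), I, Pow(992298831, Rational(1, 2)))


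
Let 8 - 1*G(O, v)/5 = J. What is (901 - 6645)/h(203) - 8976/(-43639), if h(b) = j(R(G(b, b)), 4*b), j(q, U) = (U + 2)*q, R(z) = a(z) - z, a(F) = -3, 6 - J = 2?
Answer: 12315032/24029687 ≈ 0.51249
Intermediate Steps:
J = 4 (J = 6 - 1*2 = 6 - 2 = 4)
G(O, v) = 20 (G(O, v) = 40 - 5*4 = 40 - 20 = 20)
R(z) = -3 - z
j(q, U) = q*(2 + U) (j(q, U) = (2 + U)*q = q*(2 + U))
h(b) = -46 - 92*b (h(b) = (-3 - 1*20)*(2 + 4*b) = (-3 - 20)*(2 + 4*b) = -23*(2 + 4*b) = -46 - 92*b)
(901 - 6645)/h(203) - 8976/(-43639) = (901 - 6645)/(-46 - 92*203) - 8976/(-43639) = -5744/(-46 - 18676) - 8976*(-1/43639) = -5744/(-18722) + 528/2567 = -5744*(-1/18722) + 528/2567 = 2872/9361 + 528/2567 = 12315032/24029687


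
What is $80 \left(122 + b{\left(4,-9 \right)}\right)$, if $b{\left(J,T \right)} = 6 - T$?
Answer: $10960$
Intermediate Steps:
$80 \left(122 + b{\left(4,-9 \right)}\right) = 80 \left(122 + \left(6 - -9\right)\right) = 80 \left(122 + \left(6 + 9\right)\right) = 80 \left(122 + 15\right) = 80 \cdot 137 = 10960$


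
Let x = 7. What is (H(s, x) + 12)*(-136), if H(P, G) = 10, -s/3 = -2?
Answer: -2992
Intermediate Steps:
s = 6 (s = -3*(-2) = 6)
(H(s, x) + 12)*(-136) = (10 + 12)*(-136) = 22*(-136) = -2992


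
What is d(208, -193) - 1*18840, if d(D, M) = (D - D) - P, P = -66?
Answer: -18774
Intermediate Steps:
d(D, M) = 66 (d(D, M) = (D - D) - 1*(-66) = 0 + 66 = 66)
d(208, -193) - 1*18840 = 66 - 1*18840 = 66 - 18840 = -18774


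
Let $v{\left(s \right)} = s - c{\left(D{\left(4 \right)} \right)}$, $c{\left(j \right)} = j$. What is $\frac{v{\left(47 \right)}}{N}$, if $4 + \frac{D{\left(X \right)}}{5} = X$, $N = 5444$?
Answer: $\frac{47}{5444} \approx 0.0086334$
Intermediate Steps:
$D{\left(X \right)} = -20 + 5 X$
$v{\left(s \right)} = s$ ($v{\left(s \right)} = s - \left(-20 + 5 \cdot 4\right) = s - \left(-20 + 20\right) = s - 0 = s + 0 = s$)
$\frac{v{\left(47 \right)}}{N} = \frac{47}{5444}$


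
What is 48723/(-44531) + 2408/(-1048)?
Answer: -19786544/5833561 ≈ -3.3918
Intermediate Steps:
48723/(-44531) + 2408/(-1048) = 48723*(-1/44531) + 2408*(-1/1048) = -48723/44531 - 301/131 = -19786544/5833561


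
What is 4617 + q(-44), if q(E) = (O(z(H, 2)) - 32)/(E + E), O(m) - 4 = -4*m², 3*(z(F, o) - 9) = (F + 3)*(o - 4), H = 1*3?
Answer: 50803/11 ≈ 4618.5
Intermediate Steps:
H = 3
z(F, o) = 9 + (-4 + o)*(3 + F)/3 (z(F, o) = 9 + ((F + 3)*(o - 4))/3 = 9 + ((3 + F)*(-4 + o))/3 = 9 + ((-4 + o)*(3 + F))/3 = 9 + (-4 + o)*(3 + F)/3)
O(m) = 4 - 4*m²
q(E) = -64/E (q(E) = ((4 - 4*(5 + 2 - 4/3*3 + (⅓)*3*2)²) - 32)/(E + E) = ((4 - 4*(5 + 2 - 4 + 2)²) - 32)/((2*E)) = ((4 - 4*5²) - 32)*(1/(2*E)) = ((4 - 4*25) - 32)*(1/(2*E)) = ((4 - 100) - 32)*(1/(2*E)) = (-96 - 32)*(1/(2*E)) = -64/E)
4617 + q(-44) = 4617 - 64/(-44) = 4617 - 64*(-1/44) = 4617 + 16/11 = 50803/11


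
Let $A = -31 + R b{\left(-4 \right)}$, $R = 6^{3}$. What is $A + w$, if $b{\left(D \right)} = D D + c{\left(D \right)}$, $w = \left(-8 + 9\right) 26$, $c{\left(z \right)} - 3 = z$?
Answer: $3235$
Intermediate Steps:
$R = 216$
$c{\left(z \right)} = 3 + z$
$w = 26$ ($w = 1 \cdot 26 = 26$)
$b{\left(D \right)} = 3 + D + D^{2}$ ($b{\left(D \right)} = D D + \left(3 + D\right) = D^{2} + \left(3 + D\right) = 3 + D + D^{2}$)
$A = 3209$ ($A = -31 + 216 \left(3 - 4 + \left(-4\right)^{2}\right) = -31 + 216 \left(3 - 4 + 16\right) = -31 + 216 \cdot 15 = -31 + 3240 = 3209$)
$A + w = 3209 + 26 = 3235$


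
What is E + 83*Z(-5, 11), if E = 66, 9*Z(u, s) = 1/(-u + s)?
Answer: 9587/144 ≈ 66.576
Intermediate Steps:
Z(u, s) = 1/(9*(s - u)) (Z(u, s) = 1/(9*(-u + s)) = 1/(9*(s - u)))
E + 83*Z(-5, 11) = 66 + 83*(1/(9*(11 - 1*(-5)))) = 66 + 83*(1/(9*(11 + 5))) = 66 + 83*((⅑)/16) = 66 + 83*((⅑)*(1/16)) = 66 + 83*(1/144) = 66 + 83/144 = 9587/144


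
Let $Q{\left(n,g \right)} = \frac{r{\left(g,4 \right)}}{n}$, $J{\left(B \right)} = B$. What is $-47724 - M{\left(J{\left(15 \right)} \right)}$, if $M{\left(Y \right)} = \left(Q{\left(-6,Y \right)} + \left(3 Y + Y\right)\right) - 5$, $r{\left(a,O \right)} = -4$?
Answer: $- \frac{143339}{3} \approx -47780.0$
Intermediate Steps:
$Q{\left(n,g \right)} = - \frac{4}{n}$
$M{\left(Y \right)} = - \frac{13}{3} + 4 Y$ ($M{\left(Y \right)} = \left(- \frac{4}{-6} + \left(3 Y + Y\right)\right) - 5 = \left(\left(-4\right) \left(- \frac{1}{6}\right) + 4 Y\right) - 5 = \left(\frac{2}{3} + 4 Y\right) - 5 = - \frac{13}{3} + 4 Y$)
$-47724 - M{\left(J{\left(15 \right)} \right)} = -47724 - \left(- \frac{13}{3} + 4 \cdot 15\right) = -47724 - \left(- \frac{13}{3} + 60\right) = -47724 - \frac{167}{3} = - \frac{143339}{3}$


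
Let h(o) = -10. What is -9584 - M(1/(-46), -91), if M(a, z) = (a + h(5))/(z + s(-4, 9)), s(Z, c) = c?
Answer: -36151309/3772 ≈ -9584.1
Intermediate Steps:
M(a, z) = (-10 + a)/(9 + z) (M(a, z) = (a - 10)/(z + 9) = (-10 + a)/(9 + z))
-9584 - M(1/(-46), -91) = -9584 - (-10 + 1/(-46))/(9 - 91) = -9584 - (-10 - 1/46)/(-82) = -9584 - (-1)*(-461)/(82*46) = -9584 - 1*461/3772 = -9584 - 461/3772 = -36151309/3772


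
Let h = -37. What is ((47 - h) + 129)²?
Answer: 45369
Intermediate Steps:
((47 - h) + 129)² = ((47 - 1*(-37)) + 129)² = ((47 + 37) + 129)² = (84 + 129)² = 213² = 45369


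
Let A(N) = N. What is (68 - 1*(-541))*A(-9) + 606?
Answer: -4875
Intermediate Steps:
(68 - 1*(-541))*A(-9) + 606 = (68 - 1*(-541))*(-9) + 606 = (68 + 541)*(-9) + 606 = 609*(-9) + 606 = -5481 + 606 = -4875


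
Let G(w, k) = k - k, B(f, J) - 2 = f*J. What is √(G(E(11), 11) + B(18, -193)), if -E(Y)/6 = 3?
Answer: 4*I*√217 ≈ 58.924*I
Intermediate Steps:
E(Y) = -18 (E(Y) = -6*3 = -18)
B(f, J) = 2 + J*f (B(f, J) = 2 + f*J = 2 + J*f)
G(w, k) = 0
√(G(E(11), 11) + B(18, -193)) = √(0 + (2 - 193*18)) = √(0 + (2 - 3474)) = √(0 - 3472) = √(-3472) = 4*I*√217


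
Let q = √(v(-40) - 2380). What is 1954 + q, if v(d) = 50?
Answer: 1954 + I*√2330 ≈ 1954.0 + 48.27*I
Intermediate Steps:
q = I*√2330 (q = √(50 - 2380) = √(-2330) = I*√2330 ≈ 48.27*I)
1954 + q = 1954 + I*√2330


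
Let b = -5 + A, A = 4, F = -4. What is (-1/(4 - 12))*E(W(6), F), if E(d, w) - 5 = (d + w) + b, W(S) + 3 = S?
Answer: 3/8 ≈ 0.37500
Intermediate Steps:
W(S) = -3 + S
b = -1 (b = -5 + 4 = -1)
E(d, w) = 4 + d + w (E(d, w) = 5 + ((d + w) - 1) = 5 + (-1 + d + w) = 4 + d + w)
(-1/(4 - 12))*E(W(6), F) = (-1/(4 - 12))*(4 + (-3 + 6) - 4) = (-1/(-8))*(4 + 3 - 4) = -1*(-⅛)*3 = (⅛)*3 = 3/8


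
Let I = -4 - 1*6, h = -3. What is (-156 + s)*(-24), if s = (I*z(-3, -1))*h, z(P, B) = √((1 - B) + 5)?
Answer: 3744 - 720*√7 ≈ 1839.1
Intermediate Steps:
z(P, B) = √(6 - B)
I = -10 (I = -4 - 6 = -10)
s = 30*√7 (s = -10*√(6 - 1*(-1))*(-3) = -10*√(6 + 1)*(-3) = -10*√7*(-3) = 30*√7 ≈ 79.373)
(-156 + s)*(-24) = (-156 + 30*√7)*(-24) = 3744 - 720*√7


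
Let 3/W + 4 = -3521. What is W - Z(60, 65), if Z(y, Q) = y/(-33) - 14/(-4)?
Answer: -43497/25850 ≈ -1.6827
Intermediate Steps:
W = -1/1175 (W = 3/(-4 - 3521) = 3/(-3525) = 3*(-1/3525) = -1/1175 ≈ -0.00085106)
Z(y, Q) = 7/2 - y/33 (Z(y, Q) = y*(-1/33) - 14*(-¼) = -y/33 + 7/2 = 7/2 - y/33)
W - Z(60, 65) = -1/1175 - (7/2 - 1/33*60) = -1/1175 - (7/2 - 20/11) = -1/1175 - 1*37/22 = -1/1175 - 37/22 = -43497/25850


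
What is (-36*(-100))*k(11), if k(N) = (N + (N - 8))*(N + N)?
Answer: 1108800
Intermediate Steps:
k(N) = 2*N*(-8 + 2*N) (k(N) = (N + (-8 + N))*(2*N) = (-8 + 2*N)*(2*N) = 2*N*(-8 + 2*N))
(-36*(-100))*k(11) = (-36*(-100))*(4*11*(-4 + 11)) = 3600*(4*11*7) = 3600*308 = 1108800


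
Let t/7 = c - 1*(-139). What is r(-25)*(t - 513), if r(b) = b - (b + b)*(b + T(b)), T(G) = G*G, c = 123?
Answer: 39596975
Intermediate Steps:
T(G) = G²
t = 1834 (t = 7*(123 - 1*(-139)) = 7*(123 + 139) = 7*262 = 1834)
r(b) = b - 2*b*(b + b²) (r(b) = b - (b + b)*(b + b²) = b - 2*b*(b + b²))
r(-25)*(t - 513) = (-25*(1 - 2*(-25) - 2*(-25)²))*(1834 - 513) = -25*(1 + 50 - 2*625)*1321 = -25*(1 + 50 - 1250)*1321 = -25*(-1199)*1321 = 29975*1321 = 39596975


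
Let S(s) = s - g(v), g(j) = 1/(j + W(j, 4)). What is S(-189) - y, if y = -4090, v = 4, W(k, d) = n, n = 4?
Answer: 31207/8 ≈ 3900.9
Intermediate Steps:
W(k, d) = 4
g(j) = 1/(4 + j) (g(j) = 1/(j + 4) = 1/(4 + j))
S(s) = -⅛ + s (S(s) = s - 1/(4 + 4) = s - 1/8 = s - 1*⅛ = s - ⅛ = -⅛ + s)
S(-189) - y = (-⅛ - 189) - 1*(-4090) = -1513/8 + 4090 = 31207/8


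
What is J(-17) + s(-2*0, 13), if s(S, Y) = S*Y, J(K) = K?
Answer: -17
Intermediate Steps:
J(-17) + s(-2*0, 13) = -17 - 2*0*13 = -17 + 0*13 = -17 + 0 = -17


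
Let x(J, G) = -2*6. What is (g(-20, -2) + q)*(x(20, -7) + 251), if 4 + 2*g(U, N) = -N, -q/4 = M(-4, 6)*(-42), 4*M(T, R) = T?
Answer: -40391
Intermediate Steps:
M(T, R) = T/4
x(J, G) = -12
q = -168 (q = -4*(¼)*(-4)*(-42) = -(-4)*(-42) = -4*42 = -168)
g(U, N) = -2 - N/2 (g(U, N) = -2 + (-N)/2 = -2 - N/2)
(g(-20, -2) + q)*(x(20, -7) + 251) = ((-2 - ½*(-2)) - 168)*(-12 + 251) = ((-2 + 1) - 168)*239 = (-1 - 168)*239 = -169*239 = -40391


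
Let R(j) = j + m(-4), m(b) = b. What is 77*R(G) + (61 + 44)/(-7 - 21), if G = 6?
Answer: 601/4 ≈ 150.25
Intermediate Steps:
R(j) = -4 + j (R(j) = j - 4 = -4 + j)
77*R(G) + (61 + 44)/(-7 - 21) = 77*(-4 + 6) + (61 + 44)/(-7 - 21) = 77*2 + 105/(-28) = 154 + 105*(-1/28) = 154 - 15/4 = 601/4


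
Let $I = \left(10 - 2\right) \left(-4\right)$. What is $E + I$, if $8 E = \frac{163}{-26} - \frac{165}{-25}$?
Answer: $- \frac{33237}{1040} \approx -31.959$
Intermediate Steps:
$I = -32$ ($I = 8 \left(-4\right) = -32$)
$E = \frac{43}{1040}$ ($E = \frac{\frac{163}{-26} - \frac{165}{-25}}{8} = \frac{163 \left(- \frac{1}{26}\right) - - \frac{33}{5}}{8} = \frac{- \frac{163}{26} + \frac{33}{5}}{8} = \frac{1}{8} \cdot \frac{43}{130} = \frac{43}{1040} \approx 0.041346$)
$E + I = \frac{43}{1040} - 32 = - \frac{33237}{1040}$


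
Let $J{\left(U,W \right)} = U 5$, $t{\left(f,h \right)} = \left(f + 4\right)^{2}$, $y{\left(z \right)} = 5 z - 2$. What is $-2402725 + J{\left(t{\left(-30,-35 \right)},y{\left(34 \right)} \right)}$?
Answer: $-2399345$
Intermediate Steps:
$y{\left(z \right)} = -2 + 5 z$
$t{\left(f,h \right)} = \left(4 + f\right)^{2}$
$J{\left(U,W \right)} = 5 U$
$-2402725 + J{\left(t{\left(-30,-35 \right)},y{\left(34 \right)} \right)} = -2402725 + 5 \left(4 - 30\right)^{2} = -2402725 + 5 \left(-26\right)^{2} = -2402725 + 5 \cdot 676 = -2402725 + 3380 = -2399345$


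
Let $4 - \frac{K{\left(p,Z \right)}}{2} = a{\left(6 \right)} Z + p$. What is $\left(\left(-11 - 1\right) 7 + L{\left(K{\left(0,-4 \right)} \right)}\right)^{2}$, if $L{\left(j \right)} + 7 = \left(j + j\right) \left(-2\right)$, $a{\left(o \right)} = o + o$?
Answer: $257049$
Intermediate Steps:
$a{\left(o \right)} = 2 o$
$K{\left(p,Z \right)} = 8 - 24 Z - 2 p$ ($K{\left(p,Z \right)} = 8 - 2 \left(2 \cdot 6 Z + p\right) = 8 - 2 \left(12 Z + p\right) = 8 - 2 \left(p + 12 Z\right) = 8 - \left(2 p + 24 Z\right) = 8 - 24 Z - 2 p$)
$L{\left(j \right)} = -7 - 4 j$ ($L{\left(j \right)} = -7 + \left(j + j\right) \left(-2\right) = -7 + 2 j \left(-2\right) = -7 - 4 j$)
$\left(\left(-11 - 1\right) 7 + L{\left(K{\left(0,-4 \right)} \right)}\right)^{2} = \left(\left(-11 - 1\right) 7 - \left(7 + 4 \left(8 - -96 - 0\right)\right)\right)^{2} = \left(\left(-12\right) 7 - \left(7 + 4 \left(8 + 96 + 0\right)\right)\right)^{2} = \left(-84 - 423\right)^{2} = \left(-507\right)^{2} = 257049$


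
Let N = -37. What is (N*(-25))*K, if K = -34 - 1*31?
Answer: -60125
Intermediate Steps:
K = -65 (K = -34 - 31 = -65)
(N*(-25))*K = -37*(-25)*(-65) = 925*(-65) = -60125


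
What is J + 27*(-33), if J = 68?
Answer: -823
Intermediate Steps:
J + 27*(-33) = 68 + 27*(-33) = 68 - 891 = -823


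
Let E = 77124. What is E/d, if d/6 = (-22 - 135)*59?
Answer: -12854/9263 ≈ -1.3877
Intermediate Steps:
d = -55578 (d = 6*((-22 - 135)*59) = 6*(-157*59) = 6*(-9263) = -55578)
E/d = 77124/(-55578) = 77124*(-1/55578) = -12854/9263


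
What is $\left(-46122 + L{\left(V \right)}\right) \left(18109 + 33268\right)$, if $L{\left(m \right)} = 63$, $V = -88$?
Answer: $-2366373243$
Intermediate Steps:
$\left(-46122 + L{\left(V \right)}\right) \left(18109 + 33268\right) = \left(-46122 + 63\right) \left(18109 + 33268\right) = \left(-46059\right) 51377 = -2366373243$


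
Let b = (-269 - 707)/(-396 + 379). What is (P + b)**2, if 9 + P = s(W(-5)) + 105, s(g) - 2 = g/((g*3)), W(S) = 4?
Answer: 63091249/2601 ≈ 24257.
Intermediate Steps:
b = 976/17 (b = -976/(-17) = -976*(-1/17) = 976/17 ≈ 57.412)
s(g) = 7/3 (s(g) = 2 + g/((g*3)) = 2 + g/((3*g)) = 2 + g*(1/(3*g)) = 2 + 1/3 = 7/3)
P = 295/3 (P = -9 + (7/3 + 105) = -9 + 322/3 = 295/3 ≈ 98.333)
(P + b)**2 = (295/3 + 976/17)**2 = (7943/51)**2 = 63091249/2601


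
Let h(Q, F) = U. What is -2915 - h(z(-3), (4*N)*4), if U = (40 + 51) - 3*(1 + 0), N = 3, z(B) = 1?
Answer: -3003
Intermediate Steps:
U = 88 (U = 91 - 3*1 = 91 - 3 = 88)
h(Q, F) = 88
-2915 - h(z(-3), (4*N)*4) = -2915 - 1*88 = -2915 - 88 = -3003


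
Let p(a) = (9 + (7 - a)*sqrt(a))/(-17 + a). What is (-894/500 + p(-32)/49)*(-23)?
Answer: 24736431/600250 + 3588*I*sqrt(2)/2401 ≈ 41.21 + 2.1134*I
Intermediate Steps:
p(a) = (9 + sqrt(a)*(7 - a))/(-17 + a)
(-894/500 + p(-32)/49)*(-23) = (-894/500 + ((9 - (-32)**(3/2) + 7*sqrt(-32))/(-17 - 32))/49)*(-23) = (-894*1/500 + ((9 - (-128)*I*sqrt(2) + 7*(4*I*sqrt(2)))/(-49))*(1/49))*(-23) = (-447/250 - (9 + 128*I*sqrt(2) + 28*I*sqrt(2))/49*(1/49))*(-23) = (-447/250 - (9 + 156*I*sqrt(2))/49*(1/49))*(-23) = (-447/250 + (-9/49 - 156*I*sqrt(2)/49)*(1/49))*(-23) = (-447/250 + (-9/2401 - 156*I*sqrt(2)/2401))*(-23) = (-1075497/600250 - 156*I*sqrt(2)/2401)*(-23) = 24736431/600250 + 3588*I*sqrt(2)/2401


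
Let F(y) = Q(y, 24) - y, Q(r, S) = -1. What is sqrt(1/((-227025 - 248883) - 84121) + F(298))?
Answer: 12*I*sqrt(651223002302)/560029 ≈ 17.292*I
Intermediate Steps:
F(y) = -1 - y
sqrt(1/((-227025 - 248883) - 84121) + F(298)) = sqrt(1/((-227025 - 248883) - 84121) + (-1 - 1*298)) = sqrt(1/(-475908 - 84121) + (-1 - 298)) = sqrt(1/(-560029) - 299) = sqrt(-1/560029 - 299) = sqrt(-167448672/560029) = 12*I*sqrt(651223002302)/560029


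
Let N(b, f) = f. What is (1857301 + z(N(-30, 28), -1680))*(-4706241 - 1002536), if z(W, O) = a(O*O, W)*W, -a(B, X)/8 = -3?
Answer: -10606753529021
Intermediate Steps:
a(B, X) = 24 (a(B, X) = -8*(-3) = 24)
z(W, O) = 24*W
(1857301 + z(N(-30, 28), -1680))*(-4706241 - 1002536) = (1857301 + 24*28)*(-4706241 - 1002536) = (1857301 + 672)*(-5708777) = 1857973*(-5708777) = -10606753529021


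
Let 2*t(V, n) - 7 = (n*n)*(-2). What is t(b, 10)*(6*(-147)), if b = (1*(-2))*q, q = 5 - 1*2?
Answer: 85113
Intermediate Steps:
q = 3 (q = 5 - 2 = 3)
b = -6 (b = (1*(-2))*3 = -2*3 = -6)
t(V, n) = 7/2 - n**2 (t(V, n) = 7/2 + ((n*n)*(-2))/2 = 7/2 + (n**2*(-2))/2 = 7/2 + (-2*n**2)/2 = 7/2 - n**2)
t(b, 10)*(6*(-147)) = (7/2 - 1*10**2)*(6*(-147)) = (7/2 - 1*100)*(-882) = (7/2 - 100)*(-882) = -193/2*(-882) = 85113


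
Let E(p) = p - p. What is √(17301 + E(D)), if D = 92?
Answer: √17301 ≈ 131.53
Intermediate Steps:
E(p) = 0
√(17301 + E(D)) = √(17301 + 0) = √17301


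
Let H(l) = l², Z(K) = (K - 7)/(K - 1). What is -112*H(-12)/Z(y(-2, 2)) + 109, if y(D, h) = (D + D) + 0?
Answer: -79441/11 ≈ -7221.9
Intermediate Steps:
y(D, h) = 2*D (y(D, h) = 2*D + 0 = 2*D)
Z(K) = (-7 + K)/(-1 + K)
-112*H(-12)/Z(y(-2, 2)) + 109 = -112*(-12)²/((-7 + 2*(-2))/(-1 + 2*(-2))) + 109 = -16128/((-7 - 4)/(-1 - 4)) + 109 = -16128/(-11/(-5)) + 109 = -16128/((-⅕*(-11))) + 109 = -16128/11/5 + 109 = -16128*5/11 + 109 = -112*720/11 + 109 = -80640/11 + 109 = -79441/11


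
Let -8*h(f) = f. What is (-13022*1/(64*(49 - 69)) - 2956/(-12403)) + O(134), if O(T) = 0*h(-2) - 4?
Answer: 50896093/7937920 ≈ 6.4118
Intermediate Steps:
h(f) = -f/8
O(T) = -4 (O(T) = 0*(-1/8*(-2)) - 4 = 0*(1/4) - 4 = 0 - 4 = -4)
(-13022*1/(64*(49 - 69)) - 2956/(-12403)) + O(134) = (-13022*1/(64*(49 - 69)) - 2956/(-12403)) - 4 = (-13022/((-20*64)) - 2956*(-1/12403)) - 4 = (-13022/(-1280) + 2956/12403) - 4 = (-13022*(-1/1280) + 2956/12403) - 4 = (6511/640 + 2956/12403) - 4 = 82647773/7937920 - 4 = 50896093/7937920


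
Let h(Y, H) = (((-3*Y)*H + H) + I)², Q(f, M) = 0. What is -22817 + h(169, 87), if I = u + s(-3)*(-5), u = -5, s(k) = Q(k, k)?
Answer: 1938353912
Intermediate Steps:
s(k) = 0
I = -5 (I = -5 + 0*(-5) = -5 + 0 = -5)
h(Y, H) = (-5 + H - 3*H*Y)² (h(Y, H) = (((-3*Y)*H + H) - 5)² = ((-3*H*Y + H) - 5)² = ((H - 3*H*Y) - 5)² = (-5 + H - 3*H*Y)²)
-22817 + h(169, 87) = -22817 + (5 - 1*87 + 3*87*169)² = -22817 + (5 - 87 + 44109)² = -22817 + 44027² = -22817 + 1938376729 = 1938353912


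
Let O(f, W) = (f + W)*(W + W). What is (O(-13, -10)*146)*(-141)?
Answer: -9469560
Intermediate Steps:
O(f, W) = 2*W*(W + f) (O(f, W) = (W + f)*(2*W) = 2*W*(W + f))
(O(-13, -10)*146)*(-141) = ((2*(-10)*(-10 - 13))*146)*(-141) = ((2*(-10)*(-23))*146)*(-141) = (460*146)*(-141) = 67160*(-141) = -9469560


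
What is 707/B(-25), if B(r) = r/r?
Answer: 707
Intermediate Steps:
B(r) = 1
707/B(-25) = 707/1 = 707*1 = 707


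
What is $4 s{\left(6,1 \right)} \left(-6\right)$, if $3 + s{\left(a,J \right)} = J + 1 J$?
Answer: $24$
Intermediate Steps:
$s{\left(a,J \right)} = -3 + 2 J$ ($s{\left(a,J \right)} = -3 + \left(J + 1 J\right) = -3 + \left(J + J\right) = -3 + 2 J$)
$4 s{\left(6,1 \right)} \left(-6\right) = 4 \left(-3 + 2 \cdot 1\right) \left(-6\right) = 4 \left(-3 + 2\right) \left(-6\right) = 4 \left(-1\right) \left(-6\right) = \left(-4\right) \left(-6\right) = 24$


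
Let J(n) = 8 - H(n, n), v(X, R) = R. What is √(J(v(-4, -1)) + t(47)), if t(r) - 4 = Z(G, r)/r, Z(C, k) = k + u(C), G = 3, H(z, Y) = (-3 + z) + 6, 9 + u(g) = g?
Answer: √24017/47 ≈ 3.2973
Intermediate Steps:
u(g) = -9 + g
H(z, Y) = 3 + z
Z(C, k) = -9 + C + k (Z(C, k) = k + (-9 + C) = -9 + C + k)
t(r) = 4 + (-6 + r)/r (t(r) = 4 + (-9 + 3 + r)/r = 4 + (-6 + r)/r)
J(n) = 5 - n (J(n) = 8 - (3 + n) = 8 + (-3 - n) = 5 - n)
√(J(v(-4, -1)) + t(47)) = √((5 - 1*(-1)) + (5 - 6/47)) = √((5 + 1) + (5 - 6*1/47)) = √(6 + (5 - 6/47)) = √(6 + 229/47) = √(511/47) = √24017/47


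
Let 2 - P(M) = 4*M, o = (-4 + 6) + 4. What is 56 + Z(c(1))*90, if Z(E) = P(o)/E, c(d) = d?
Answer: -1924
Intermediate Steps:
o = 6 (o = 2 + 4 = 6)
P(M) = 2 - 4*M
Z(E) = -22/E (Z(E) = (2 - 4*6)/E = (2 - 24)/E = -22/E)
56 + Z(c(1))*90 = 56 - 22/1*90 = 56 - 22*1*90 = 56 - 22*90 = 56 - 1980 = -1924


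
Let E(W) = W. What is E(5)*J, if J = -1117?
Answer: -5585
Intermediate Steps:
E(5)*J = 5*(-1117) = -5585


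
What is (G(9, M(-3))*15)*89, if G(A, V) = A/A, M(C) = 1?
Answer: 1335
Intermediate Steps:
G(A, V) = 1
(G(9, M(-3))*15)*89 = (1*15)*89 = 15*89 = 1335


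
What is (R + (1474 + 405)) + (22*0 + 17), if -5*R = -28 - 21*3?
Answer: 9571/5 ≈ 1914.2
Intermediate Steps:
R = 91/5 (R = -(-28 - 21*3)/5 = -(-28 - 63)/5 = -1/5*(-91) = 91/5 ≈ 18.200)
(R + (1474 + 405)) + (22*0 + 17) = (91/5 + (1474 + 405)) + (22*0 + 17) = (91/5 + 1879) + (0 + 17) = 9486/5 + 17 = 9571/5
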